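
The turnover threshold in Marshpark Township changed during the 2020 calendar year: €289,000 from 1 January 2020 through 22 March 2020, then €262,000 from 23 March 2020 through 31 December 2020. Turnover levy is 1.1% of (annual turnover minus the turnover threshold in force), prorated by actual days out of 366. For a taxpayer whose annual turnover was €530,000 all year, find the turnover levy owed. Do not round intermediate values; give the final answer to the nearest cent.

€2,881.46

1 January – 22 March 2020: 82 days, exemption €289,000 → (€530,000 − €289,000) × 1.1% × 82/366 = €593.9399
23 March – 31 December 2020: 284 days, exemption €262,000 → (€530,000 − €262,000) × 1.1% × 284/366 = €2,287.5191
Total = €2,881.4590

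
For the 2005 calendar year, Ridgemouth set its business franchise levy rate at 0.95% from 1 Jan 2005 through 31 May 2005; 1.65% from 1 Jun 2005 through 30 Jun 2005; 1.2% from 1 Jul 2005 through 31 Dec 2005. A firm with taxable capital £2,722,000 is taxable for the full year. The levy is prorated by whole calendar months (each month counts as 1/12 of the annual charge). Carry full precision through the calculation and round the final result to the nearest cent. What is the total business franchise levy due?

£30,849.33

1 Jan – 31 May 2005: 5 months at 0.95% → £2,722,000 × 0.95% × 5/12 = £10,774.5833
1 Jun – 30 Jun 2005: 1 month at 1.65% → £2,722,000 × 1.65% × 1/12 = £3,742.7500
1 Jul – 31 Dec 2005: 6 months at 1.2% → £2,722,000 × 1.2% × 6/12 = £16,332.0000
Total = £30,849.3333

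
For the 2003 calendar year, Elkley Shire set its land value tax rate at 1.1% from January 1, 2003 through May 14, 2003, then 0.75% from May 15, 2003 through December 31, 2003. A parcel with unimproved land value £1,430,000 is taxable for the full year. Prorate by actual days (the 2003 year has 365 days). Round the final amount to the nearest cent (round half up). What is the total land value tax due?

January 1 – May 14, 2003: 134 days at 1.1% → £1,430,000 × 1.1% × 134/365 = £5,774.8493
May 15 – December 31, 2003: 231 days at 0.75% → £1,430,000 × 0.75% × 231/365 = £6,787.6027
Total = £12,562.4521

£12,562.45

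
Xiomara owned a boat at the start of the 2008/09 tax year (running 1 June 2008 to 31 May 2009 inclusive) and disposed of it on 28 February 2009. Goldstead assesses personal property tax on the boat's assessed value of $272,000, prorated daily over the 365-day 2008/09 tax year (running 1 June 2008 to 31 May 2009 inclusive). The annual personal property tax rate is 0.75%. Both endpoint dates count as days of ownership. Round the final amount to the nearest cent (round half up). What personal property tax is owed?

$1,525.81

Days held (1 June 2008 – 28 February 2009): 273 out of 365
Tax = $272,000 × 0.75% × 273/365 = $1,525.8082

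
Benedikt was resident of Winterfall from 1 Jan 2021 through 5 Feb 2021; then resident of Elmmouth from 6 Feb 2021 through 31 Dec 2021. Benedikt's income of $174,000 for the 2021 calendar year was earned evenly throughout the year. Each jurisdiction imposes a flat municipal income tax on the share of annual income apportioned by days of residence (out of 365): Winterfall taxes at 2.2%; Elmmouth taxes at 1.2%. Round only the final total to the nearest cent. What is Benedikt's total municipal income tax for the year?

$2,259.62

Winterfall, 1 Jan – 5 Feb 2021: 36 days → $174,000 × 2.2% × 36/365 = $377.5562
Elmmouth, 6 Feb – 31 Dec 2021: 329 days → $174,000 × 1.2% × 329/365 = $1,882.0603
Total = $2,259.6164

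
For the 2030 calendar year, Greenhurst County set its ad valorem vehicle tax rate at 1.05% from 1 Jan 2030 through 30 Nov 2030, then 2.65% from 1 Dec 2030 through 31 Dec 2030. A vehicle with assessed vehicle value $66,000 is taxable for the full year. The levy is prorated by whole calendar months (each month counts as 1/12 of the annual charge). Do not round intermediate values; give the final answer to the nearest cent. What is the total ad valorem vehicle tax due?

$781.00

1 Jan – 30 Nov 2030: 11 months at 1.05% → $66,000 × 1.05% × 11/12 = $635.2500
1 Dec – 31 Dec 2030: 1 month at 2.65% → $66,000 × 2.65% × 1/12 = $145.7500
Total = $781.0000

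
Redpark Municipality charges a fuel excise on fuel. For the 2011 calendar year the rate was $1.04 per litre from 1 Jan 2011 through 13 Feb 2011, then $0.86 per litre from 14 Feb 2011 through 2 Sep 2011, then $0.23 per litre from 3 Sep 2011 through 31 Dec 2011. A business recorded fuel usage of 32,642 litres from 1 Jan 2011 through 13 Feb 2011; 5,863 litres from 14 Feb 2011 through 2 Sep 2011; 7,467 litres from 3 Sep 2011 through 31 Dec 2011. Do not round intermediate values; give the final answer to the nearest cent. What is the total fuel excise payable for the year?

1 Jan – 13 Feb 2011: 32,642 litres at $1.04/litre → $33,947.68
14 Feb – 2 Sep 2011: 5,863 litres at $0.86/litre → $5,042.18
3 Sep – 31 Dec 2011: 7,467 litres at $0.23/litre → $1,717.41

$40,707.27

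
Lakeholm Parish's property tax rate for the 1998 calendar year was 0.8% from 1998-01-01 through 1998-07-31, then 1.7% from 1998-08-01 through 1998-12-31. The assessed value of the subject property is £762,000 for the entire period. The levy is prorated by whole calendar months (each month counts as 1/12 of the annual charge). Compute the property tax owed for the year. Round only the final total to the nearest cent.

1998-01-01 to 1998-07-31: 7 months at 0.8% → £762,000 × 0.8% × 7/12 = £3,556.0000
1998-08-01 to 1998-12-31: 5 months at 1.7% → £762,000 × 1.7% × 5/12 = £5,397.5000
Total = £8,953.5000

£8,953.50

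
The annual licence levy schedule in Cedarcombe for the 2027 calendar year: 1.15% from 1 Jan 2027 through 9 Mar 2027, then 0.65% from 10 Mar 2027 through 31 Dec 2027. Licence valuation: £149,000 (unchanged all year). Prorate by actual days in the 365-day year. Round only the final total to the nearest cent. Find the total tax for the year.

1 Jan – 9 Mar 2027: 68 days at 1.15% → £149,000 × 1.15% × 68/365 = £319.2274
10 Mar – 31 Dec 2027: 297 days at 0.65% → £149,000 × 0.65% × 297/365 = £788.0671
Total = £1,107.2945

£1,107.29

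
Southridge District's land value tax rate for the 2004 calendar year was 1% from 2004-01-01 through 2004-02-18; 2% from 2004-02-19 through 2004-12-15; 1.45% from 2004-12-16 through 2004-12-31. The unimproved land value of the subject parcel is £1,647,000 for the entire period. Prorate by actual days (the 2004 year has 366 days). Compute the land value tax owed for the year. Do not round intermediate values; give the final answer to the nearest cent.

2004-01-01 to 2004-02-18: 49 days at 1% → £1,647,000 × 1% × 49/366 = £2,205.0000
2004-02-19 to 2004-12-15: 301 days at 2% → £1,647,000 × 2% × 301/366 = £27,090.0000
2004-12-16 to 2004-12-31: 16 days at 1.45% → £1,647,000 × 1.45% × 16/366 = £1,044.0000
Total = £30,339.0000

£30,339.00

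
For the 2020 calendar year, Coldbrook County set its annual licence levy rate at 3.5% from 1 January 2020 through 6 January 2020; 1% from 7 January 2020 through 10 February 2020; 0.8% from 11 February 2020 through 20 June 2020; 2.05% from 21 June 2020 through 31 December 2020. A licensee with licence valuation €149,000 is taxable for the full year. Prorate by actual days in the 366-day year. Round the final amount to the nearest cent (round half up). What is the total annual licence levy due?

€2,273.67

1 January – 6 January 2020: 6 days at 3.5% → €149,000 × 3.5% × 6/366 = €85.4918
7 January – 10 February 2020: 35 days at 1% → €149,000 × 1% × 35/366 = €142.4863
11 February – 20 June 2020: 131 days at 0.8% → €149,000 × 0.8% × 131/366 = €426.6448
21 June – 31 December 2020: 194 days at 2.05% → €149,000 × 2.05% × 194/366 = €1,619.0519
Total = €2,273.6749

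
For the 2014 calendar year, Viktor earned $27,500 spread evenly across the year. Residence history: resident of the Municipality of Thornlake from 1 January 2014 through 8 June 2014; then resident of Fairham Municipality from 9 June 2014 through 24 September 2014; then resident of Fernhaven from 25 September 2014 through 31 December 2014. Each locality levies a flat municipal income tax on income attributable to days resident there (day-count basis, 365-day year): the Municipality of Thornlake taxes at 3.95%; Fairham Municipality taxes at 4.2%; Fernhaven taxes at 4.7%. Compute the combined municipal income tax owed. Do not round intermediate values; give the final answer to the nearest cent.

$1,161.97

The Municipality of Thornlake, 1 January – 8 June 2014: 159 days → $27,500 × 3.95% × 159/365 = $473.1884
Fairham Municipality, 9 June – 24 September 2014: 108 days → $27,500 × 4.2% × 108/365 = $341.7534
Fernhaven, 25 September – 31 December 2014: 98 days → $27,500 × 4.7% × 98/365 = $347.0274
Total = $1,161.9692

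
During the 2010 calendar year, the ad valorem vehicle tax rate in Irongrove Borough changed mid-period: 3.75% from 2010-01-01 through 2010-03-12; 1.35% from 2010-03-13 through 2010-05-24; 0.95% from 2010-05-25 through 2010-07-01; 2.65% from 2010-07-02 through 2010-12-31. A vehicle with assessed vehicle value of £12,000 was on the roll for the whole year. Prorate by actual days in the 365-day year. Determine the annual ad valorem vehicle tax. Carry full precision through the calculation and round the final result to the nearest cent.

2010-01-01 to 2010-03-12: 71 days at 3.75% → £12,000 × 3.75% × 71/365 = £87.5342
2010-03-13 to 2010-05-24: 73 days at 1.35% → £12,000 × 1.35% × 73/365 = £32.4000
2010-05-25 to 2010-07-01: 38 days at 0.95% → £12,000 × 0.95% × 38/365 = £11.8685
2010-07-02 to 2010-12-31: 183 days at 2.65% → £12,000 × 2.65% × 183/365 = £159.4356
Total = £291.2384

£291.24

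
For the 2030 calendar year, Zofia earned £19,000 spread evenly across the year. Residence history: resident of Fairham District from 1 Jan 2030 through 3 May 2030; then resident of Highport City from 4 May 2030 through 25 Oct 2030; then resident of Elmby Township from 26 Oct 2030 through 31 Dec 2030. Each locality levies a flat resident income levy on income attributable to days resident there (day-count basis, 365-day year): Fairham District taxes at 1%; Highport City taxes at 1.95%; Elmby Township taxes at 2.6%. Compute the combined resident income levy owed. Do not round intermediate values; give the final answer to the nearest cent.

£332.34

Fairham District, 1 Jan – 3 May 2030: 123 days → £19,000 × 1% × 123/365 = £64.0274
Highport City, 4 May – 25 Oct 2030: 175 days → £19,000 × 1.95% × 175/365 = £177.6370
Elmby Township, 26 Oct – 31 Dec 2030: 67 days → £19,000 × 2.6% × 67/365 = £90.6795
Total = £332.3438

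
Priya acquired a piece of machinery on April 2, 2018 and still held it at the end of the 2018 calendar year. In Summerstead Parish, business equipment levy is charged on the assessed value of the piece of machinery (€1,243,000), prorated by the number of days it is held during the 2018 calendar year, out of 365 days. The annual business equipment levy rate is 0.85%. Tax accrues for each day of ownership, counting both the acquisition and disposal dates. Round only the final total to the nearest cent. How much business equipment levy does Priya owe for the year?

Days held (April 2 – December 31, 2018): 274 out of 365
Tax = €1,243,000 × 0.85% × 274/365 = €7,931.3616

€7,931.36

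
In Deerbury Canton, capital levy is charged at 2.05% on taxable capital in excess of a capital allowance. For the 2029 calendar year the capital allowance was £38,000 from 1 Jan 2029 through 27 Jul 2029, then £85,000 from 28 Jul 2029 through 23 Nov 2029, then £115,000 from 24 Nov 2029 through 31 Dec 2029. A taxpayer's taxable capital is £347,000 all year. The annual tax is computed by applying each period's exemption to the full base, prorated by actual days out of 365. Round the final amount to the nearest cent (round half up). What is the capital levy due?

£5,856.04

1 Jan – 27 Jul 2029: 208 days, exemption £38,000 → (£347,000 − £38,000) × 2.05% × 208/365 = £3,609.7973
28 Jul – 23 Nov 2029: 119 days, exemption £85,000 → (£347,000 − £85,000) × 2.05% × 119/365 = £1,751.0932
24 Nov – 31 Dec 2029: 38 days, exemption £115,000 → (£347,000 − £115,000) × 2.05% × 38/365 = £495.1452
Total = £5,856.0356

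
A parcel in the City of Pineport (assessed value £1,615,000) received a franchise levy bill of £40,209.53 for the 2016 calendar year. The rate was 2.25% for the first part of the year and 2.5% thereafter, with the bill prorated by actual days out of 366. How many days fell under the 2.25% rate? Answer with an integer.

15 days

Let d = days at the first rate; then 366 − d days at the second rate.
£1,615,000 × [2.25%·d + 2.5%·(366−d)] / 366 = £40,209.53
Solving gives d = 15, so the new rate took effect on 16 Jan 2016.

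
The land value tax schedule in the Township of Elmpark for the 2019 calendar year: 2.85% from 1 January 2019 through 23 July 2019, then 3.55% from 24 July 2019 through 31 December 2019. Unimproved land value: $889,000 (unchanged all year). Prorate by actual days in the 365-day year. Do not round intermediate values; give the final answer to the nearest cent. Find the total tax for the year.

1 January – 23 July 2019: 204 days at 2.85% → $889,000 × 2.85% × 204/365 = $14,160.6740
24 July – 31 December 2019: 161 days at 3.55% → $889,000 × 3.55% × 161/365 = $13,920.7658
Total = $28,081.4397

$28,081.44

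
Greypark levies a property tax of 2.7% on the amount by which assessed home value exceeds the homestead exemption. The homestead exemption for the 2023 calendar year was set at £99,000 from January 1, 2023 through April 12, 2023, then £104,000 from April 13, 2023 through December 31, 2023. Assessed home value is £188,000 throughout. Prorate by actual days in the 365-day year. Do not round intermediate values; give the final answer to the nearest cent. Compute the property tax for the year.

January 1 – April 12, 2023: 102 days, exemption £99,000 → (£188,000 − £99,000) × 2.7% × 102/365 = £671.5233
April 13 – December 31, 2023: 263 days, exemption £104,000 → (£188,000 − £104,000) × 2.7% × 263/365 = £1,634.2027
Total = £2,305.7260

£2,305.73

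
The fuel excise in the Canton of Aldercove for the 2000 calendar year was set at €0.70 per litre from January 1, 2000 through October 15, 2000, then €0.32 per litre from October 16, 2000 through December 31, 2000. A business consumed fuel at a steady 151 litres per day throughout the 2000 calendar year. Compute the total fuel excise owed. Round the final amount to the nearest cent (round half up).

January 1 – October 15, 2000: 289 days × 151 litres/day = 43,639 litres at €0.70/litre → €30,547.30
October 16 – December 31, 2000: 77 days × 151 litres/day = 11,627 litres at €0.32/litre → €3,720.64

€34,267.94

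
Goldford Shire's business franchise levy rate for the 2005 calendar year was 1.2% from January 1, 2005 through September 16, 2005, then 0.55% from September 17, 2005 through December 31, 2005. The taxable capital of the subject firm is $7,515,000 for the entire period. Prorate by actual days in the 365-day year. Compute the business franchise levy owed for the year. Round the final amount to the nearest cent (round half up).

January 1 – September 16, 2005: 259 days at 1.2% → $7,515,000 × 1.2% × 259/365 = $63,990.7397
September 17 – December 31, 2005: 106 days at 0.55% → $7,515,000 × 0.55% × 106/365 = $12,003.4110
Total = $75,994.1507

$75,994.15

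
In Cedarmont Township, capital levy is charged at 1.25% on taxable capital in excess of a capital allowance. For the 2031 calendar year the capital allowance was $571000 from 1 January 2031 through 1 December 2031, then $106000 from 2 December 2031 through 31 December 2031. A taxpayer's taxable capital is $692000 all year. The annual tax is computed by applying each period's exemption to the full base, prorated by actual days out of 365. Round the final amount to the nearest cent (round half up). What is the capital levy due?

1 January – 1 December 2031: 335 days, exemption $571000 → ($692000 − $571000) × 1.25% × 335/365 = $1388.1849
2 December – 31 December 2031: 30 days, exemption $106000 → ($692000 − $106000) × 1.25% × 30/365 = $602.0548
Total = $1990.2397

$1990.24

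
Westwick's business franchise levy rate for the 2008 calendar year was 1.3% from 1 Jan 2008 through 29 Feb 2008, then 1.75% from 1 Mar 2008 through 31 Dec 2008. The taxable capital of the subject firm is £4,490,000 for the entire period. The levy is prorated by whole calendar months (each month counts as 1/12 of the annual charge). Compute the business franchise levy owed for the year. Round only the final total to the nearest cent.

1 Jan – 29 Feb 2008: 2 months at 1.3% → £4,490,000 × 1.3% × 2/12 = £9,728.3333
1 Mar – 31 Dec 2008: 10 months at 1.75% → £4,490,000 × 1.75% × 10/12 = £65,479.1667
Total = £75,207.5000

£75,207.50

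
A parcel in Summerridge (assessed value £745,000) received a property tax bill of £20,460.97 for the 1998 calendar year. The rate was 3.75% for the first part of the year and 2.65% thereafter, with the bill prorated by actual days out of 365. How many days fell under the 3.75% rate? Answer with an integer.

32 days

Let d = days at the first rate; then 365 − d days at the second rate.
£745,000 × [3.75%·d + 2.65%·(365−d)] / 365 = £20,460.97
Solving gives d = 32, so the new rate took effect on February 2, 1998.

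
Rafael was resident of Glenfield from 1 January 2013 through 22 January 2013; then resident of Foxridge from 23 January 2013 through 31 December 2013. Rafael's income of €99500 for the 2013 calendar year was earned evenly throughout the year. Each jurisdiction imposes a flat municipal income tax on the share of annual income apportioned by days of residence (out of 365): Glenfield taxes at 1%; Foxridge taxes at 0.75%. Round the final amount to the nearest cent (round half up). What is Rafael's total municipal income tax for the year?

Glenfield, 1 January – 22 January 2013: 22 days → €99500 × 1% × 22/365 = €59.9726
Foxridge, 23 January – 31 December 2013: 343 days → €99500 × 0.75% × 343/365 = €701.2705
Total = €761.2432

€761.24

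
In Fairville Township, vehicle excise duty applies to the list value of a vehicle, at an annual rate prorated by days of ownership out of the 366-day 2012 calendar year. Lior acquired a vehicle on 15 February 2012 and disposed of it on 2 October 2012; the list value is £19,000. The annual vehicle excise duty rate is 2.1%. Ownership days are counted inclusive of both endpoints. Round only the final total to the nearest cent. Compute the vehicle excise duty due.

Days held (15 February – 2 October 2012): 231 out of 366
Tax = £19,000 × 2.1% × 231/366 = £251.8279

£251.83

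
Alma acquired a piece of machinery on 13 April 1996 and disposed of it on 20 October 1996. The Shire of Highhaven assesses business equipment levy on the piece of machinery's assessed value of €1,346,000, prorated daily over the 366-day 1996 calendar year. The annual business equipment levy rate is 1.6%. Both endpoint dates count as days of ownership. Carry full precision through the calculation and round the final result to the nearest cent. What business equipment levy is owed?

Days held (13 April – 20 October 1996): 191 out of 366
Tax = €1,346,000 × 1.6% × 191/366 = €11,238.7322

€11,238.73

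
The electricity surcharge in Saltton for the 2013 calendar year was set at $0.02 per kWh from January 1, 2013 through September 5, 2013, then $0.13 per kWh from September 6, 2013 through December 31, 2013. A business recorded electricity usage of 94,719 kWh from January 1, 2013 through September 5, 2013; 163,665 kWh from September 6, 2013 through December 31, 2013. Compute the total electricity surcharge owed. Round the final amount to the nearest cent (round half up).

$23170.83

January 1 – September 5, 2013: 94,719 kWh at $0.02/kWh → $1894.38
September 6 – December 31, 2013: 163,665 kWh at $0.13/kWh → $21276.45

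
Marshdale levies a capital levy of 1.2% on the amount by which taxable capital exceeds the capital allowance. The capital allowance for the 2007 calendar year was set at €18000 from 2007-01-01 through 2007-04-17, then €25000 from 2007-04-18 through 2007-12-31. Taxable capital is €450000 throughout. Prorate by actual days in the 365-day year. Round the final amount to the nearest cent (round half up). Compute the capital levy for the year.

2007-01-01 to 2007-04-17: 107 days, exemption €18000 → (€450000 − €18000) × 1.2% × 107/365 = €1519.6932
2007-04-18 to 2007-12-31: 258 days, exemption €25000 → (€450000 − €25000) × 1.2% × 258/365 = €3604.9315
Total = €5124.6247

€5124.62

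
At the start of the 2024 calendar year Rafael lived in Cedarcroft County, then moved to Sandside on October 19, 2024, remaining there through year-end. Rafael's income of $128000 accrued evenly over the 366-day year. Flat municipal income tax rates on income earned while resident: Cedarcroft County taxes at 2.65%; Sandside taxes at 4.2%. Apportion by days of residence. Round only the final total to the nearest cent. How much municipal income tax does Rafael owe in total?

Cedarcroft County, January 1 – October 18, 2024: 292 days → $128000 × 2.65% × 292/366 = $2706.1858
Sandside, October 19 – December 31, 2024: 74 days → $128000 × 4.2% × 74/366 = $1086.9508
Total = $3793.1366

$3793.14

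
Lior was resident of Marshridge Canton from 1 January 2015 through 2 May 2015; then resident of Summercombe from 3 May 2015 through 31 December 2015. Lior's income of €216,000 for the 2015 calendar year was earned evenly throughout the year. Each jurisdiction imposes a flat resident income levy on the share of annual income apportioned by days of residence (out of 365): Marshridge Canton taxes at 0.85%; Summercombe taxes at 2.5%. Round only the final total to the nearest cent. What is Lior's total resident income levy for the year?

Marshridge Canton, 1 January – 2 May 2015: 122 days → €216,000 × 0.85% × 122/365 = €613.6767
Summercombe, 3 May – 31 December 2015: 243 days → €216,000 × 2.5% × 243/365 = €3,595.0685
Total = €4,208.7452

€4,208.75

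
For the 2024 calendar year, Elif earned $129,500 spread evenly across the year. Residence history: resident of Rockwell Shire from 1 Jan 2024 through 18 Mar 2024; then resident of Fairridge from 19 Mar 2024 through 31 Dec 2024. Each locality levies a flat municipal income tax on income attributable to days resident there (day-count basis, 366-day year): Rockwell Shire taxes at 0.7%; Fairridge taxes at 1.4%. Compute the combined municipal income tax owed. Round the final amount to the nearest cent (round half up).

Rockwell Shire, 1 Jan – 18 Mar 2024: 78 days → $129,500 × 0.7% × 78/366 = $193.1885
Fairridge, 19 Mar – 31 Dec 2024: 288 days → $129,500 × 1.4% × 288/366 = $1,426.6230
Total = $1,619.8115

$1,619.81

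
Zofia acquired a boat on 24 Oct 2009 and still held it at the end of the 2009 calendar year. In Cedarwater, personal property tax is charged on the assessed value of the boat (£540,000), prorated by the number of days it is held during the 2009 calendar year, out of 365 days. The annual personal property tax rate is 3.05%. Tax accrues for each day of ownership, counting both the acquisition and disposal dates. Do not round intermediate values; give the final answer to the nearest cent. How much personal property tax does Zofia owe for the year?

£3,113.51

Days held (24 Oct – 31 Dec 2009): 69 out of 365
Tax = £540,000 × 3.05% × 69/365 = £3,113.5068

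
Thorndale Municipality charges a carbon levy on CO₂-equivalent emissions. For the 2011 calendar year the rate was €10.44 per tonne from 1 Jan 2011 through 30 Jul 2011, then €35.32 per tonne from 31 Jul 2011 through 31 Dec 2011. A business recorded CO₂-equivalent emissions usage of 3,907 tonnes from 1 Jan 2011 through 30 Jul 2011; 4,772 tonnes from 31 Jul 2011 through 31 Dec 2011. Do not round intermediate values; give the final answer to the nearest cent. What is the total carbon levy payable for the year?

1 Jan – 30 Jul 2011: 3,907 tonnes at €10.44/tonne → €40,789.08
31 Jul – 31 Dec 2011: 4,772 tonnes at €35.32/tonne → €168,547.04

€209,336.12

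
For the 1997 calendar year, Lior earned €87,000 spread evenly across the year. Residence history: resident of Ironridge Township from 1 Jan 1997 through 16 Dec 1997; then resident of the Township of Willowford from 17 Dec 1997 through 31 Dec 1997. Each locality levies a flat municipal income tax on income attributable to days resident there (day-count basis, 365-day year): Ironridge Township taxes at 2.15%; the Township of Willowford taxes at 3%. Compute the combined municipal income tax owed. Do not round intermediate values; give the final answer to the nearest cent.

€1,900.89

Ironridge Township, 1 Jan – 16 Dec 1997: 350 days → €87,000 × 2.15% × 350/365 = €1,793.6301
The Township of Willowford, 17 Dec – 31 Dec 1997: 15 days → €87,000 × 3% × 15/365 = €107.2603
Total = €1,900.8904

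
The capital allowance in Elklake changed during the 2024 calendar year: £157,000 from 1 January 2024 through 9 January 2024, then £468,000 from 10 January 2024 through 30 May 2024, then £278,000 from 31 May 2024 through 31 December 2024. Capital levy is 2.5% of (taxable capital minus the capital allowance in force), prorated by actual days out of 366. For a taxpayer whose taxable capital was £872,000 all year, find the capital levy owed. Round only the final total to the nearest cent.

1 January – 9 January 2024: 9 days, exemption £157,000 → (£872,000 − £157,000) × 2.5% × 9/366 = £439.5492
10 January – 30 May 2024: 142 days, exemption £468,000 → (£872,000 − £468,000) × 2.5% × 142/366 = £3,918.5792
31 May – 31 December 2024: 215 days, exemption £278,000 → (£872,000 − £278,000) × 2.5% × 215/366 = £8,723.3607
Total = £13,081.4891

£13,081.49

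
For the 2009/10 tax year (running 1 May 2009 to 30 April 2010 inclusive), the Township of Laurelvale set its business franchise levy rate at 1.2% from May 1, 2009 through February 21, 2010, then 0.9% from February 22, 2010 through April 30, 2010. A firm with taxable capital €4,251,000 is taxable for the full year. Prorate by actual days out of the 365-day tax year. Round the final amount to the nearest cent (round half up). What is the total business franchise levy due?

May 1, 2009 – February 21, 2010: 297 days at 1.2% → €4,251,000 × 1.2% × 297/365 = €41,508.3945
February 22 – April 30, 2010: 68 days at 0.9% → €4,251,000 × 0.9% × 68/365 = €7,127.7041
Total = €48,636.0986

€48,636.10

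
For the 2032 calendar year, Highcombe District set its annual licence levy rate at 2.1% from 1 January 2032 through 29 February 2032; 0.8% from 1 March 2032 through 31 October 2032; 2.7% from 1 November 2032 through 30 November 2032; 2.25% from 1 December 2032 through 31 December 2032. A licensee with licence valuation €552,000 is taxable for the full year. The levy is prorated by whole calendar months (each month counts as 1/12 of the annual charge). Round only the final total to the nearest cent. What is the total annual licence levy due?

€7,153.00

1 January – 29 February 2032: 2 months at 2.1% → €552,000 × 2.1% × 2/12 = €1,932.0000
1 March – 31 October 2032: 8 months at 0.8% → €552,000 × 0.8% × 8/12 = €2,944.0000
1 November – 30 November 2032: 1 month at 2.7% → €552,000 × 2.7% × 1/12 = €1,242.0000
1 December – 31 December 2032: 1 month at 2.25% → €552,000 × 2.25% × 1/12 = €1,035.0000
Total = €7,153.0000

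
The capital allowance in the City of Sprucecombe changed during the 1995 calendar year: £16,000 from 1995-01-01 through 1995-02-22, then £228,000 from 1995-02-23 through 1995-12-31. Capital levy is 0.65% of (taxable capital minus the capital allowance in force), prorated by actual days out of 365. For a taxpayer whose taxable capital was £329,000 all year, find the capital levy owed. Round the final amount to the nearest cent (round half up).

£856.59

1995-01-01 to 1995-02-22: 53 days, exemption £16,000 → (£329,000 − £16,000) × 0.65% × 53/365 = £295.4205
1995-02-23 to 1995-12-31: 312 days, exemption £228,000 → (£329,000 − £228,000) × 0.65% × 312/365 = £561.1726
Total = £856.5932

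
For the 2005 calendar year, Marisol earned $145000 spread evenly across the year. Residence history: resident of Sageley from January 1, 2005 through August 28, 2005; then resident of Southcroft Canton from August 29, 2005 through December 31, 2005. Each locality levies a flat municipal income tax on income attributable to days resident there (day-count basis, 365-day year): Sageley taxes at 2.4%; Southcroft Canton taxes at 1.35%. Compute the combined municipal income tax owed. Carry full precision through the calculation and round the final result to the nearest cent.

$2958.60

Sageley, January 1 – August 28, 2005: 240 days → $145000 × 2.4% × 240/365 = $2288.2192
Southcroft Canton, August 29 – December 31, 2005: 125 days → $145000 × 1.35% × 125/365 = $670.3767
Total = $2958.5959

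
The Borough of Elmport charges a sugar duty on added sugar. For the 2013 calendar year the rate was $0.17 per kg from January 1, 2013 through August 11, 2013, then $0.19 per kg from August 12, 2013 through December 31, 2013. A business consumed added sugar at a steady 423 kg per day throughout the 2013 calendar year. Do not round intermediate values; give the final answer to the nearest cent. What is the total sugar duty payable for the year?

$27,448.47

January 1 – August 11, 2013: 223 days × 423 kg/day = 94,329 kg at $0.17/kg → $16,035.93
August 12 – December 31, 2013: 142 days × 423 kg/day = 60,066 kg at $0.19/kg → $11,412.54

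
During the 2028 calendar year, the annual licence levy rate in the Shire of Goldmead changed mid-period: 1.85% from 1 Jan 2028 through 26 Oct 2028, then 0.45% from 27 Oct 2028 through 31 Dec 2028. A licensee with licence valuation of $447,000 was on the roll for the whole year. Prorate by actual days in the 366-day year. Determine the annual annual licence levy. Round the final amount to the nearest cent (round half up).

1 Jan – 26 Oct 2028: 300 days at 1.85% → $447,000 × 1.85% × 300/366 = $6,778.2787
27 Oct – 31 Dec 2028: 66 days at 0.45% → $447,000 × 0.45% × 66/366 = $362.7295
Total = $7,141.0082

$7,141.01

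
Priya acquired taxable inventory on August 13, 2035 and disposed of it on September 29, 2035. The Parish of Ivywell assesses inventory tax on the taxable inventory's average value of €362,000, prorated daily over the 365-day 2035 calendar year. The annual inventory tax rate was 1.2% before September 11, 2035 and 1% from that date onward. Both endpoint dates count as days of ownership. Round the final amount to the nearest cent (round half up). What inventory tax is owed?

€533.58

August 13 – September 10, 2035: 29 days at 1.2% → €362,000 × 1.2% × 29/365 = €345.1397
September 11 – September 29, 2035: 19 days at 1% → €362,000 × 1% × 19/365 = €188.4384
Total = €533.5781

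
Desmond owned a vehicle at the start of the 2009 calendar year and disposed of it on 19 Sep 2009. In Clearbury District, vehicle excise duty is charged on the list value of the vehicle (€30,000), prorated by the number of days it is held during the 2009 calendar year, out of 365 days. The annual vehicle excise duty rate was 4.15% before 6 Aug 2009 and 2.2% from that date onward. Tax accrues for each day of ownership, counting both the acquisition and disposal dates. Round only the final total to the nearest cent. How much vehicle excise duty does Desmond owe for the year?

€821.55

1 Jan – 5 Aug 2009: 217 days at 4.15% → €30,000 × 4.15% × 217/365 = €740.1781
6 Aug – 19 Sep 2009: 45 days at 2.2% → €30,000 × 2.2% × 45/365 = €81.3699
Total = €821.5479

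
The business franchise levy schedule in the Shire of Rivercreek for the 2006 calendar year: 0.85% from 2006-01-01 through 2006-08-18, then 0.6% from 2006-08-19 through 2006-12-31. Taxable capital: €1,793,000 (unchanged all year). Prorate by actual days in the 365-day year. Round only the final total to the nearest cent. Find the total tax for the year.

€13,582.59

2006-01-01 to 2006-08-18: 230 days at 0.85% → €1,793,000 × 0.85% × 230/365 = €9,603.6027
2006-08-19 to 2006-12-31: 135 days at 0.6% → €1,793,000 × 0.6% × 135/365 = €3,978.9863
Total = €13,582.5890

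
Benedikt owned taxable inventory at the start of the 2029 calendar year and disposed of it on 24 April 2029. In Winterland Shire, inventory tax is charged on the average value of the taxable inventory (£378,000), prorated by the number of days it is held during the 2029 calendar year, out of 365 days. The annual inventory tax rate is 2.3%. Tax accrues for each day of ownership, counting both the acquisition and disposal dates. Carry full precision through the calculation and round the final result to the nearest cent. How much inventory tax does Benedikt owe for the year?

Days held (1 January – 24 April 2029): 114 out of 365
Tax = £378,000 × 2.3% × 114/365 = £2,715.3863

£2,715.39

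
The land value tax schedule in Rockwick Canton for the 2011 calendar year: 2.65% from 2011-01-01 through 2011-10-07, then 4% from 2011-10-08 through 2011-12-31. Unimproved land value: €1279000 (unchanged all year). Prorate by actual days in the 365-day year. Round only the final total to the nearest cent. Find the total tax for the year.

2011-01-01 to 2011-10-07: 280 days at 2.65% → €1279000 × 2.65% × 280/365 = €26000.4932
2011-10-08 to 2011-12-31: 85 days at 4% → €1279000 × 4% × 85/365 = €11913.9726
Total = €37914.4658

€37914.47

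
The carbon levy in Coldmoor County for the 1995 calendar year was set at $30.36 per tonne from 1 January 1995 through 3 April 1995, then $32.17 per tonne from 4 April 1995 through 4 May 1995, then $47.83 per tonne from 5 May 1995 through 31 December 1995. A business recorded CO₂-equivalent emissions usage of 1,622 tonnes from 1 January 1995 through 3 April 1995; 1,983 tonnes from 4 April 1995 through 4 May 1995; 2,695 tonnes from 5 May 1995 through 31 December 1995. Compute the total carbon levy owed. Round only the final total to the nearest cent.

1 January – 3 April 1995: 1,622 tonnes at $30.36/tonne → $49,243.92
4 April – 4 May 1995: 1,983 tonnes at $32.17/tonne → $63,793.11
5 May – 31 December 1995: 2,695 tonnes at $47.83/tonne → $128,901.85

$241,938.88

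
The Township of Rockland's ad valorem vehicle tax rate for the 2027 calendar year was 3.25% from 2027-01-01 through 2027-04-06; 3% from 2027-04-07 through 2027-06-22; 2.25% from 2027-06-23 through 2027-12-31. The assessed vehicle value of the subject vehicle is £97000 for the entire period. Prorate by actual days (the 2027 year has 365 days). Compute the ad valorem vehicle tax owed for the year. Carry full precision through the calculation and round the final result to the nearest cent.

£2591.10

2027-01-01 to 2027-04-06: 96 days at 3.25% → £97000 × 3.25% × 96/365 = £829.1507
2027-04-07 to 2027-06-22: 77 days at 3% → £97000 × 3% × 77/365 = £613.8904
2027-06-23 to 2027-12-31: 192 days at 2.25% → £97000 × 2.25% × 192/365 = £1148.0548
Total = £2591.0959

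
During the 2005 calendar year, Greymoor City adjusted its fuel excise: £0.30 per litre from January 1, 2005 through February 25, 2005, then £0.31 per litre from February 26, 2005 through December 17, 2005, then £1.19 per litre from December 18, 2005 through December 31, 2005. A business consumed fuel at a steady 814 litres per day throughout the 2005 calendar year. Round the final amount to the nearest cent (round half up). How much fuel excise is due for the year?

January 1 – February 25, 2005: 56 days × 814 litres/day = 45,584 litres at £0.30/litre → £13,675.20
February 26 – December 17, 2005: 295 days × 814 litres/day = 240,130 litres at £0.31/litre → £74,440.30
December 18 – December 31, 2005: 14 days × 814 litres/day = 11,396 litres at £1.19/litre → £13,561.24

£101,676.74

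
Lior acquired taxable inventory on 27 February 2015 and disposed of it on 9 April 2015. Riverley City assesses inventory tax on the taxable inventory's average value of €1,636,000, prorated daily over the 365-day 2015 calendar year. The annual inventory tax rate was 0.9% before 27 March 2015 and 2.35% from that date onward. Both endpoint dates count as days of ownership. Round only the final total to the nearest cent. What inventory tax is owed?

€2,604.15

27 February – 26 March 2015: 28 days at 0.9% → €1,636,000 × 0.9% × 28/365 = €1,129.5123
27 March – 9 April 2015: 14 days at 2.35% → €1,636,000 × 2.35% × 14/365 = €1,474.6411
Total = €2,604.1534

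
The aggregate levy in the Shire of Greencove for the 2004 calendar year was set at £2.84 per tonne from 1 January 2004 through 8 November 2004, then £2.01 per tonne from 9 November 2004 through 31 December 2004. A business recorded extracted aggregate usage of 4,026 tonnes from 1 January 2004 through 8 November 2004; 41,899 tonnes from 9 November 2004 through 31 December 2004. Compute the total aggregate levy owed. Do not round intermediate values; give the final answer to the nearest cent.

1 January – 8 November 2004: 4,026 tonnes at £2.84/tonne → £11,433.84
9 November – 31 December 2004: 41,899 tonnes at £2.01/tonne → £84,216.99

£95,650.83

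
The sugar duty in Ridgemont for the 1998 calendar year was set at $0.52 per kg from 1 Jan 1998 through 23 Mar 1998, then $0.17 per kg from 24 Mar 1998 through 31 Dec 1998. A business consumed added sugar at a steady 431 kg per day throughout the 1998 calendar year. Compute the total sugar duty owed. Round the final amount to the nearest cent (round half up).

$39,113.25

1 Jan – 23 Mar 1998: 82 days × 431 kg/day = 35,342 kg at $0.52/kg → $18,377.84
24 Mar – 31 Dec 1998: 283 days × 431 kg/day = 121,973 kg at $0.17/kg → $20,735.41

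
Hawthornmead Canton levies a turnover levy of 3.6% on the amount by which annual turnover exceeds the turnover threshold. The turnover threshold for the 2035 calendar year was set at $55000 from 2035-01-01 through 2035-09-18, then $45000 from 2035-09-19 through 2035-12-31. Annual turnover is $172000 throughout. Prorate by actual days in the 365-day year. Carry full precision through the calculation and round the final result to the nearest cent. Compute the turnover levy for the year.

2035-01-01 to 2035-09-18: 261 days, exemption $55000 → ($172000 − $55000) × 3.6% × 261/365 = $3011.8685
2035-09-19 to 2035-12-31: 104 days, exemption $45000 → ($172000 − $45000) × 3.6% × 104/365 = $1302.7068
Total = $4314.5753

$4314.58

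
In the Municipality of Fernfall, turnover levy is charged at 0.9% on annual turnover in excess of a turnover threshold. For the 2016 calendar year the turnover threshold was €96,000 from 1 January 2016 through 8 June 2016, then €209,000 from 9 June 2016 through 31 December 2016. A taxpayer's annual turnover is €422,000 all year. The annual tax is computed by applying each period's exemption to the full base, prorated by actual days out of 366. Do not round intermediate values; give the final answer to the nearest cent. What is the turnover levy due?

1 January – 8 June 2016: 160 days, exemption €96,000 → (€422,000 − €96,000) × 0.9% × 160/366 = €1,282.6230
9 June – 31 December 2016: 206 days, exemption €209,000 → (€422,000 − €209,000) × 0.9% × 206/366 = €1,078.9672
Total = €2,361.5902

€2,361.59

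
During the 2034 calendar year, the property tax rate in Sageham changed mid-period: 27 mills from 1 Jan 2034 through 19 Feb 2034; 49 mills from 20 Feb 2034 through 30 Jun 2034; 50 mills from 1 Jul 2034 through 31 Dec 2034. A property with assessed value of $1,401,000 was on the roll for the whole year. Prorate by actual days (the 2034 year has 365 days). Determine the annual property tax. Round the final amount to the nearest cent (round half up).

$65,133.07

1 Jan – 19 Feb 2034: 50 days at 27 mills → $1,401,000 × 2.7% × 50/365 = $5,181.7808
20 Feb – 30 Jun 2034: 131 days at 49 mills → $1,401,000 × 4.9% × 131/365 = $24,638.4082
1 Jul – 31 Dec 2034: 184 days at 50 mills → $1,401,000 × 5% × 184/365 = $35,312.8767
Total = $65,133.0658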